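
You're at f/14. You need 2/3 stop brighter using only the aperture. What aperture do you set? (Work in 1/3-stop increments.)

Aperture: f/14 → f/13 → f/11 — 2/3 stop wider (brighter).

f/11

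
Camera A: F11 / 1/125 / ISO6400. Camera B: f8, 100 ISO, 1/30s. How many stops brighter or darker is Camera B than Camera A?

Aperture: f/11 → f/8 — 1 stop larger aperture (brighter).
Shutter speed: 1/125 → 1/60 → 1/30 — 2 stops slower (brighter).
ISO: 6400 → 3200 → 1600 → 800 → 400 → 200 → 100 — 6 stops lower (darker).
Net: +1 +2 −6 = −3 stops.

3 stops darker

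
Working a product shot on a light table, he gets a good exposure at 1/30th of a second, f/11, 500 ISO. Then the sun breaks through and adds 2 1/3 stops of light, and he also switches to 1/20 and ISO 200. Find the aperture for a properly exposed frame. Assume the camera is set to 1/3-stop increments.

f/20

Scene light: 2 1/3 stops brighter.
Shutter speed: 1/30 → 1/25 → 1/20 — 2/3 stop slower (brighter).
ISO: 500 → 400 → 320 → 250 → 200 — 1 1/3 stops dropped (darker).
Net so far: 1 2/3 stops brighter. Aperture: f/11 → f/13 → f/14 → f/16 → f/18 → f/20.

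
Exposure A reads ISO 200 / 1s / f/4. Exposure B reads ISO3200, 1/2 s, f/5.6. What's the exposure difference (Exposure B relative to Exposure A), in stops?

Aperture: f/4 → f/5.6 — 1 stop smaller aperture (darker).
Shutter speed: 1 → 1/2 — 1 stop shorter (darker).
ISO: 200 → 400 → 800 → 1600 → 3200 — 4 stops raised (brighter).
Net: −1 −1 +4 = +2 stops.

2 stops brighter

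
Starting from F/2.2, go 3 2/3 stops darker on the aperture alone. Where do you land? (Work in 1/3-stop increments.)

Aperture: f/2.2 → f/2.5 → f/2.8 → f/3.2 → f/3.5 → f/4 → f/4.5 → f/5 → f/5.6 → f/6.3 → f/7.1 → f/8 — 3 2/3 stops narrower (darker).

f/8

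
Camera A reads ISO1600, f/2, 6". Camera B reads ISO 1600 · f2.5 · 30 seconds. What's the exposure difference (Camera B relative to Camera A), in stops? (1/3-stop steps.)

1 2/3 stops brighter

Aperture: f/2 → f/2.2 → f/2.5 — 2/3 stop smaller aperture (darker).
Shutter speed: 6 → 8 → 10 → 13 → 15 → 20 → 25 → 30 — 2 1/3 stops longer (brighter).
ISO: unchanged.
Net: −2/3 +2 1/3 = +1 2/3 stops.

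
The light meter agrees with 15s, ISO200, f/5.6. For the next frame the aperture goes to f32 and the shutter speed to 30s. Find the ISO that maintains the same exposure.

Aperture: f/5.6 → f/8 → f/11 → f/16 → f/22 → f/32 — 5 stops stopped down (darker).
Shutter speed: 15 → 30 — 1 stop slower (brighter).
Net change so far: 4 stops darker. Offset with the ISO: 200 → 400 → 800 → 1600 → 3200.

ISO 3200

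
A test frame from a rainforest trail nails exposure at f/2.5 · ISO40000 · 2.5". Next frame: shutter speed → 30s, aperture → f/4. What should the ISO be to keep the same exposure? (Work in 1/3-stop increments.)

ISO 8000

Shutter speed: 2.5 → 3.2 → 4 → 5 → 6 → 8 → 10 → 13 → 15 → 20 → 25 → 30 — 3 2/3 stops longer (brighter).
Aperture: f/2.5 → f/2.8 → f/3.2 → f/3.5 → f/4 — 1 1/3 stops smaller aperture (darker).
Net change so far: 2 1/3 stops brighter. Offset with the ISO: 40000 → 32000 → 25600 → 20000 → 16000 → 12800 → 10000 → 8000.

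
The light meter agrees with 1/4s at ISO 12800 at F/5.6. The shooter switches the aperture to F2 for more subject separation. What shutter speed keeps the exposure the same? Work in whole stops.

Aperture: f/5.6 → f/4 → f/2.8 → f/2 — 3 stops wider (brighter).
Need 3 stops darker from the shutter speed: 1/4 → 1/8 → 1/15 → 1/30.

1/30s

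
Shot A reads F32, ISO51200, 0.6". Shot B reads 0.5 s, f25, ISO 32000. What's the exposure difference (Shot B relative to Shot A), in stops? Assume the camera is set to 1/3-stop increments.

Aperture: f/32 → f/29 → f/25 — 2/3 stop opened up (brighter).
Shutter speed: 0.6 → 0.5 — 1/3 stop shorter (darker).
ISO: 51200 → 40000 → 32000 — 2/3 stop lower (darker).
Net: +2/3 −1/3 −2/3 = −1/3 stops.

1/3 stop darker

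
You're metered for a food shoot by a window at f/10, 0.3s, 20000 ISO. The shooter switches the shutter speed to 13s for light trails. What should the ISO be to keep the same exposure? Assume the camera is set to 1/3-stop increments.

ISO 500

Shutter speed: 0.3 → 0.4 → 0.5 → 0.6 → 0.8 → 1 → 1.3 → 1.6 → 2 → 2.5 → 3.2 → 4 → 5 → 6 → 8 → 10 → 13 — 5 1/3 stops longer (brighter).
Need 5 1/3 stops darker from the ISO: 20000 → 16000 → 12800 → 10000 → 8000 → 6400 → 5000 → 4000 → 3200 → 2500 → 2000 → 1600 → 1250 → 1000 → 800 → 640 → 500.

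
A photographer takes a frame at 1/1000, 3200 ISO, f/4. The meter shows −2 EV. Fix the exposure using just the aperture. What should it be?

f/2

Underexposed by 2 stops → need 2 stops brighter.
Aperture: f/4 → f/2.8 → f/2.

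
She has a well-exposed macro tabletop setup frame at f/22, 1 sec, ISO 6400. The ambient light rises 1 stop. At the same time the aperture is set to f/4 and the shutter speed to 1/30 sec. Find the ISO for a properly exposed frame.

Scene light: 1 stop brighter.
Aperture: f/22 → f/16 → f/11 → f/8 → f/5.6 → f/4 — 5 stops wider (brighter).
Shutter speed: 1 → 1/2 → 1/4 → 1/8 → 1/15 → 1/30 — 5 stops faster (darker).
Net so far: 1 stop brighter. ISO: 6400 → 3200.

ISO 3200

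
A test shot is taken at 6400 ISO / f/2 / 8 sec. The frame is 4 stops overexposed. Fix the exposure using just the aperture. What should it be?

f/8

Overexposed by 4 stops → need 4 stops darker.
Aperture: f/2 → f/2.8 → f/4 → f/5.6 → f/8.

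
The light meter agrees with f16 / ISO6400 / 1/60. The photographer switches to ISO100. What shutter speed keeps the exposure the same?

1 s

ISO: 6400 → 3200 → 1600 → 800 → 400 → 200 → 100 — 6 stops dropped (darker).
Need 6 stops brighter from the shutter speed: 1/60 → 1/30 → 1/15 → 1/8 → 1/4 → 1/2 → 1.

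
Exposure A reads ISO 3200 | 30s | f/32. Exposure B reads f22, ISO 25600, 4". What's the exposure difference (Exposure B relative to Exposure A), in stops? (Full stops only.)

1 stop brighter

Aperture: f/32 → f/22 — 1 stop larger aperture (brighter).
Shutter speed: 30 → 15 → 8 → 4 — 3 stops shorter (darker).
ISO: 3200 → 6400 → 12800 → 25600 — 3 stops raised (brighter).
Net: +1 −3 +3 = +1 stop.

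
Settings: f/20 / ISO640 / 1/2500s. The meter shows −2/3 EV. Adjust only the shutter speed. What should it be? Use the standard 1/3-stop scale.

1/1600s

Underexposed by 2/3 stop → need 2/3 stop brighter.
Shutter speed: 1/2500 → 1/2000 → 1/1600.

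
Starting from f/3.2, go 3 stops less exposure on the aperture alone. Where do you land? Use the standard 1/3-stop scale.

Aperture: f/3.2 → f/3.5 → f/4 → f/4.5 → f/5 → f/5.6 → f/6.3 → f/7.1 → f/8 → f/9 — 3 stops stopped down (darker).

f/9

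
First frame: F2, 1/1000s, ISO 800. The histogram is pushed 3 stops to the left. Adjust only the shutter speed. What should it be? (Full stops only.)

Underexposed by 3 stops → need 3 stops brighter.
Shutter speed: 1/1000 → 1/500 → 1/250 → 1/125.

1/125s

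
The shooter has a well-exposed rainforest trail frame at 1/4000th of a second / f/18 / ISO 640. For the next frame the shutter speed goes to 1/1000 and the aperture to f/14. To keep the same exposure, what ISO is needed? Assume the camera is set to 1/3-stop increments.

Shutter speed: 1/4000 → 1/3200 → 1/2500 → 1/2000 → 1/1600 → 1/1250 → 1/1000 — 2 stops longer (brighter).
Aperture: f/18 → f/16 → f/14 — 2/3 stop opened up (brighter).
Net change so far: 2 2/3 stops brighter. Offset with the ISO: 640 → 500 → 400 → 320 → 250 → 200 → 160 → 125 → 100.

ISO 100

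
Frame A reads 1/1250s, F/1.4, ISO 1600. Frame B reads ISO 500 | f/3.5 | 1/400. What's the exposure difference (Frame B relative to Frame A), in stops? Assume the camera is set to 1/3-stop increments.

2 2/3 stops darker

Aperture: f/1.4 → f/1.6 → f/1.8 → f/2 → f/2.2 → f/2.5 → f/2.8 → f/3.2 → f/3.5 — 2 2/3 stops stopped down (darker).
Shutter speed: 1/1250 → 1/1000 → 1/800 → 1/640 → 1/500 → 1/400 — 1 2/3 stops slower (brighter).
ISO: 1600 → 1250 → 1000 → 800 → 640 → 500 — 1 2/3 stops dropped (darker).
Net: −2 2/3 +1 2/3 −1 2/3 = −2 2/3 stops.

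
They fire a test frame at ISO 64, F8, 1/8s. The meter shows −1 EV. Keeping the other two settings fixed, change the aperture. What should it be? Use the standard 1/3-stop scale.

f/5.6

Underexposed by 1 stop → need 1 stop brighter.
Aperture: f/8 → f/7.1 → f/6.3 → f/5.6.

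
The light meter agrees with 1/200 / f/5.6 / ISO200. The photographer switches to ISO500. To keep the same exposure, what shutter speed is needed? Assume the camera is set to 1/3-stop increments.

1/500s

ISO: 200 → 250 → 320 → 400 → 500 — 1 1/3 stops higher (brighter).
Need 1 1/3 stops darker from the shutter speed: 1/200 → 1/250 → 1/320 → 1/400 → 1/500.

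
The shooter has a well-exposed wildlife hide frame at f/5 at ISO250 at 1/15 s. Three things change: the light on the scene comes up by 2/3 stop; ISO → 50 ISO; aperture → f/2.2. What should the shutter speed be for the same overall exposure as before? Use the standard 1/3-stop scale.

1/25s

Scene light: 2/3 stop brighter.
ISO: 250 → 200 → 160 → 125 → 100 → 80 → 64 → 50 — 2 1/3 stops lower (darker).
Aperture: f/5 → f/4.5 → f/4 → f/3.5 → f/3.2 → f/2.8 → f/2.5 → f/2.2 — 2 1/3 stops larger aperture (brighter).
Net so far: 2/3 stop brighter. Shutter speed: 1/15 → 1/20 → 1/25.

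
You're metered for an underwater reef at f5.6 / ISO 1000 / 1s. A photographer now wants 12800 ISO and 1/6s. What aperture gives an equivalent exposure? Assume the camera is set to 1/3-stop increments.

f/8

ISO: 1000 → 1250 → 1600 → 2000 → 2500 → 3200 → 4000 → 5000 → 6400 → 8000 → 10000 → 12800 — 3 2/3 stops higher (brighter).
Shutter speed: 1 → 0.8 → 0.6 → 0.5 → 0.4 → 0.3 → 1/4 → 1/5 → 1/6 — 2 2/3 stops faster (darker).
Net change so far: 1 stop brighter. Offset with the aperture: f/5.6 → f/6.3 → f/7.1 → f/8.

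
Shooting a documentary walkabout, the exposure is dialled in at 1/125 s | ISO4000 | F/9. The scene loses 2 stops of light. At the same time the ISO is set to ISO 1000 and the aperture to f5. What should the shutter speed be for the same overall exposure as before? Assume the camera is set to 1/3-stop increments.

1/25s

Scene light: 2 stops darker.
ISO: 4000 → 3200 → 2500 → 2000 → 1600 → 1250 → 1000 — 2 stops dropped (darker).
Aperture: f/9 → f/8 → f/7.1 → f/6.3 → f/5.6 → f/5 — 1 2/3 stops opened up (brighter).
Net so far: 2 1/3 stops darker. Shutter speed: 1/125 → 1/100 → 1/80 → 1/60 → 1/50 → 1/40 → 1/30 → 1/25.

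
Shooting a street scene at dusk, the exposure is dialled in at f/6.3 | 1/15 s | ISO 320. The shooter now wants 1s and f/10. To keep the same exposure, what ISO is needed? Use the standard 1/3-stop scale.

Shutter speed: 1/15 → 1/13 → 1/10 → 1/8 → 1/6 → 1/5 → 1/4 → 0.3 → 0.4 → 0.5 → 0.6 → 0.8 → 1 — 4 stops slower (brighter).
Aperture: f/6.3 → f/7.1 → f/8 → f/9 → f/10 — 1 1/3 stops stopped down (darker).
Net change so far: 2 2/3 stops brighter. Offset with the ISO: 320 → 250 → 200 → 160 → 125 → 100 → 80 → 64 → 50.

ISO 50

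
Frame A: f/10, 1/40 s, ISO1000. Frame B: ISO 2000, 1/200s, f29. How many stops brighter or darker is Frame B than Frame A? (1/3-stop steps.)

Aperture: f/10 → f/11 → f/13 → f/14 → f/16 → f/18 → f/20 → f/22 → f/25 → f/29 — 3 stops narrower (darker).
Shutter speed: 1/40 → 1/50 → 1/60 → 1/80 → 1/100 → 1/125 → 1/160 → 1/200 — 2 1/3 stops faster (darker).
ISO: 1000 → 1250 → 1600 → 2000 — 1 stop raised (brighter).
Net: −3 −2 1/3 +1 = −4 1/3 stops.

4 1/3 stops darker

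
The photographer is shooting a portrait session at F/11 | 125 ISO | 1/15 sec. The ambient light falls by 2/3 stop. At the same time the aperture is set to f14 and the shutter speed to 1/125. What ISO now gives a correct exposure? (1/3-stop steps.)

ISO 2500

Scene light: 2/3 stop darker.
Aperture: f/11 → f/13 → f/14 — 2/3 stop stopped down (darker).
Shutter speed: 1/15 → 1/20 → 1/25 → 1/30 → 1/40 → 1/50 → 1/60 → 1/80 → 1/100 → 1/125 — 3 stops shorter (darker).
Net so far: 4 1/3 stops darker. ISO: 125 → 160 → 200 → 250 → 320 → 400 → 500 → 640 → 800 → 1000 → 1250 → 1600 → 2000 → 2500.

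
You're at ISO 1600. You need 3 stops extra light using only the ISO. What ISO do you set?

ISO: 1600 → 3200 → 6400 → 12800 — 3 stops raised (brighter).

ISO 12800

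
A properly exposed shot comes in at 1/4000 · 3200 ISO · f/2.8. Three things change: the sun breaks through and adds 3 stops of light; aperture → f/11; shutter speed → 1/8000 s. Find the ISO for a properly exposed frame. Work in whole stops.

Scene light: 3 stops brighter.
Aperture: f/2.8 → f/4 → f/5.6 → f/8 → f/11 — 4 stops stopped down (darker).
Shutter speed: 1/4000 → 1/8000 — 1 stop faster (darker).
Net so far: 2 stops darker. ISO: 3200 → 6400 → 12800.

ISO 12800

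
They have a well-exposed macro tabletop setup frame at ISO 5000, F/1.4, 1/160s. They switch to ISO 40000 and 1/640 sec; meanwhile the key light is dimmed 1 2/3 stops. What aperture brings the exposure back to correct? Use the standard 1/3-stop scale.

Scene light: 1 2/3 stops darker.
ISO: 5000 → 6400 → 8000 → 10000 → 12800 → 16000 → 20000 → 25600 → 32000 → 40000 — 3 stops raised (brighter).
Shutter speed: 1/160 → 1/200 → 1/250 → 1/320 → 1/400 → 1/500 → 1/640 — 2 stops faster (darker).
Net so far: 2/3 stop darker. Aperture: f/1.4 → f/1.2 → f/1.1.

f/1.1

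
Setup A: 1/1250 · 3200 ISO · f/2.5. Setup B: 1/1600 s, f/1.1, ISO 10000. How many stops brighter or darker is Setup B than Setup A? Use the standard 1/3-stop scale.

Aperture: f/2.5 → f/2.2 → f/2 → f/1.8 → f/1.6 → f/1.4 → f/1.2 → f/1.1 — 2 1/3 stops wider (brighter).
Shutter speed: 1/1250 → 1/1600 — 1/3 stop faster (darker).
ISO: 3200 → 4000 → 5000 → 6400 → 8000 → 10000 — 1 2/3 stops higher (brighter).
Net: +2 1/3 −1/3 +1 2/3 = +3 2/3 stops.

3 2/3 stops brighter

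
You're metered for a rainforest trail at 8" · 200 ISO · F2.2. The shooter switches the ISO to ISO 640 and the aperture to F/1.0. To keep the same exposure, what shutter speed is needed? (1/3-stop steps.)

ISO: 200 → 250 → 320 → 400 → 500 → 640 — 1 2/3 stops higher (brighter).
Aperture: f/2.2 → f/2 → f/1.8 → f/1.6 → f/1.4 → f/1.2 → f/1.1 → f/1.0 — 2 1/3 stops opened up (brighter).
Net change so far: 4 stops brighter. Offset with the shutter speed: 8 → 6 → 5 → 4 → 3.2 → 2.5 → 2 → 1.6 → 1.3 → 1 → 0.8 → 0.6 → 0.5.

0.5 s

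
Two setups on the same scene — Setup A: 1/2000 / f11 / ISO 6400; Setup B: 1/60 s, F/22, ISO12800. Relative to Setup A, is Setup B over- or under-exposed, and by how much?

4 stops brighter

Aperture: f/11 → f/16 → f/22 — 2 stops stopped down (darker).
Shutter speed: 1/2000 → 1/1000 → 1/500 → 1/250 → 1/125 → 1/60 — 5 stops longer (brighter).
ISO: 6400 → 12800 — 1 stop raised (brighter).
Net: −2 +5 +1 = +4 stops.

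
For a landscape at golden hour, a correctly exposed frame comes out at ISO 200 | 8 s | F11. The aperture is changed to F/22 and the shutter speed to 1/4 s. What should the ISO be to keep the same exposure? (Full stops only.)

Aperture: f/11 → f/16 → f/22 — 2 stops narrower (darker).
Shutter speed: 8 → 4 → 2 → 1 → 1/2 → 1/4 — 5 stops shorter (darker).
Net change so far: 7 stops darker. Offset with the ISO: 200 → 400 → 800 → 1600 → 3200 → 6400 → 12800 → 25600.

ISO 25600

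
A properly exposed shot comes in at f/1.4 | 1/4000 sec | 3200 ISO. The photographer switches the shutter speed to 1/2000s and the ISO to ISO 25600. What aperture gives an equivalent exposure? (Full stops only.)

f/5.6

Shutter speed: 1/4000 → 1/2000 — 1 stop longer (brighter).
ISO: 3200 → 6400 → 12800 → 25600 — 3 stops higher (brighter).
Net change so far: 4 stops brighter. Offset with the aperture: f/1.4 → f/2 → f/2.8 → f/4 → f/5.6.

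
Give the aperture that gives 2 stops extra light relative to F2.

Aperture: f/2 → f/1.4 → f/1.0 — 2 stops larger aperture (brighter).

f/1.0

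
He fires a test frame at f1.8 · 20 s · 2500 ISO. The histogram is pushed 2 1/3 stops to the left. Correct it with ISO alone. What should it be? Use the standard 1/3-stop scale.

Underexposed by 2 1/3 stops → need 2 1/3 stops brighter.
ISO: 2500 → 3200 → 4000 → 5000 → 6400 → 8000 → 10000 → 12800.

ISO 12800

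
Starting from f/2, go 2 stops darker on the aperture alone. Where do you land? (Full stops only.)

f/4

Aperture: f/2 → f/2.8 → f/4 — 2 stops smaller aperture (darker).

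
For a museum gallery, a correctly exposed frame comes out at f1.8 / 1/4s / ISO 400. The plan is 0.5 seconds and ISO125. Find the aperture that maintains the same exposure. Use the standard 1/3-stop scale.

Shutter speed: 1/4 → 0.3 → 0.4 → 0.5 — 1 stop longer (brighter).
ISO: 400 → 320 → 250 → 200 → 160 → 125 — 1 2/3 stops lower (darker).
Net change so far: 2/3 stop darker. Offset with the aperture: f/1.8 → f/1.6 → f/1.4.

f/1.4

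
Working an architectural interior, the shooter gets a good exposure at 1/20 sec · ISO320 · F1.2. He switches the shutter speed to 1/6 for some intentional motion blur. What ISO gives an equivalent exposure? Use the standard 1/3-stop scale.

ISO 100

Shutter speed: 1/20 → 1/15 → 1/13 → 1/10 → 1/8 → 1/6 — 1 2/3 stops longer (brighter).
Need 1 2/3 stops darker from the ISO: 320 → 250 → 200 → 160 → 125 → 100.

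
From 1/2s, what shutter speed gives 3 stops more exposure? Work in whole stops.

4 s

Shutter speed: 1/2 → 1 → 2 → 4 — 3 stops slower (brighter).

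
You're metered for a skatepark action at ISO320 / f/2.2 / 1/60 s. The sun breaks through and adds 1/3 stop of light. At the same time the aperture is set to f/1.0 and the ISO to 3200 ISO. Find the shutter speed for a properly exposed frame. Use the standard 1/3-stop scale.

Scene light: 1/3 stop brighter.
Aperture: f/2.2 → f/2 → f/1.8 → f/1.6 → f/1.4 → f/1.2 → f/1.1 → f/1.0 — 2 1/3 stops wider (brighter).
ISO: 320 → 400 → 500 → 640 → 800 → 1000 → 1250 → 1600 → 2000 → 2500 → 3200 — 3 1/3 stops raised (brighter).
Net so far: 6 stops brighter. Shutter speed: 1/60 → 1/80 → 1/100 → 1/125 → 1/160 → 1/200 → 1/250 → 1/320 → 1/400 → 1/500 → 1/640 → 1/800 → 1/1000 → 1/1250 → 1/1600 → 1/2000 → 1/2500 → 1/3200 → 1/4000.

1/4000s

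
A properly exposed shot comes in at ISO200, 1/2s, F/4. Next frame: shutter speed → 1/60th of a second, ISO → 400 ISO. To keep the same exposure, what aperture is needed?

Shutter speed: 1/2 → 1/4 → 1/8 → 1/15 → 1/30 → 1/60 — 5 stops faster (darker).
ISO: 200 → 400 — 1 stop higher (brighter).
Net change so far: 4 stops darker. Offset with the aperture: f/4 → f/2.8 → f/2 → f/1.4 → f/1.0.

f/1.0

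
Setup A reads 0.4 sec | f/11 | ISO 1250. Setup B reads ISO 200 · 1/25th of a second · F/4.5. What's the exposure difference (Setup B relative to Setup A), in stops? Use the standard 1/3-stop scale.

Aperture: f/11 → f/10 → f/9 → f/8 → f/7.1 → f/6.3 → f/5.6 → f/5 → f/4.5 — 2 2/3 stops larger aperture (brighter).
Shutter speed: 0.4 → 0.3 → 1/4 → 1/5 → 1/6 → 1/8 → 1/10 → 1/13 → 1/15 → 1/20 → 1/25 — 3 1/3 stops shorter (darker).
ISO: 1250 → 1000 → 800 → 640 → 500 → 400 → 320 → 250 → 200 — 2 2/3 stops dropped (darker).
Net: +2 2/3 −3 1/3 −2 2/3 = −3 1/3 stops.

3 1/3 stops darker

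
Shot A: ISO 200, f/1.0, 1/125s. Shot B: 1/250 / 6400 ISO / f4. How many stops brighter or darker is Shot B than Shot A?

same exposure (0 stops)

Aperture: f/1.0 → f/1.4 → f/2 → f/2.8 → f/4 — 4 stops stopped down (darker).
Shutter speed: 1/125 → 1/250 — 1 stop shorter (darker).
ISO: 200 → 400 → 800 → 1600 → 3200 → 6400 — 5 stops higher (brighter).
Net: −4 −1 +5 = 0 stops.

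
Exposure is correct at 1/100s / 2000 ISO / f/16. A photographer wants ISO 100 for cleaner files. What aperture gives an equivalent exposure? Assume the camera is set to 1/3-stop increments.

f/3.5

ISO: 2000 → 1600 → 1250 → 1000 → 800 → 640 → 500 → 400 → 320 → 250 → 200 → 160 → 125 → 100 — 4 1/3 stops dropped (darker).
Need 4 1/3 stops brighter from the aperture: f/16 → f/14 → f/13 → f/11 → f/10 → f/9 → f/8 → f/7.1 → f/6.3 → f/5.6 → f/5 → f/4.5 → f/4 → f/3.5.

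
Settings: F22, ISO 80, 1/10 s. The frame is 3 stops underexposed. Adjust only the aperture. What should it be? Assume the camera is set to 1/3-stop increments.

f/8

Underexposed by 3 stops → need 3 stops brighter.
Aperture: f/22 → f/20 → f/18 → f/16 → f/14 → f/13 → f/11 → f/10 → f/9 → f/8.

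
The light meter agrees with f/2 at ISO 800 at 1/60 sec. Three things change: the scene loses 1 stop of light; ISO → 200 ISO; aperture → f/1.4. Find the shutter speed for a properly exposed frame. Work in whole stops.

1/15s

Scene light: 1 stop darker.
ISO: 800 → 400 → 200 — 2 stops lower (darker).
Aperture: f/2 → f/1.4 — 1 stop opened up (brighter).
Net so far: 2 stops darker. Shutter speed: 1/60 → 1/30 → 1/15.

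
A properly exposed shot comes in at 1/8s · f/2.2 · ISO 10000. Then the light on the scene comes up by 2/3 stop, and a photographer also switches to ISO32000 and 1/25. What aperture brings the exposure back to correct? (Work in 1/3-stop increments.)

Scene light: 2/3 stop brighter.
ISO: 10000 → 12800 → 16000 → 20000 → 25600 → 32000 — 1 2/3 stops higher (brighter).
Shutter speed: 1/8 → 1/10 → 1/13 → 1/15 → 1/20 → 1/25 — 1 2/3 stops shorter (darker).
Net so far: 2/3 stop brighter. Aperture: f/2.2 → f/2.5 → f/2.8.

f/2.8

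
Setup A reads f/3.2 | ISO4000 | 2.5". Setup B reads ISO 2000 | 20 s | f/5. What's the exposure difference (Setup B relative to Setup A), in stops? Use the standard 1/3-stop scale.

2/3 stop brighter

Aperture: f/3.2 → f/3.5 → f/4 → f/4.5 → f/5 — 1 1/3 stops narrower (darker).
Shutter speed: 2.5 → 3.2 → 4 → 5 → 6 → 8 → 10 → 13 → 15 → 20 — 3 stops longer (brighter).
ISO: 4000 → 3200 → 2500 → 2000 — 1 stop dropped (darker).
Net: −1 1/3 +3 −1 = +2/3 stops.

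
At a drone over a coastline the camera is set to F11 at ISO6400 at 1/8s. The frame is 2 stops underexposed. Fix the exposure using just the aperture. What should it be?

f/5.6

Underexposed by 2 stops → need 2 stops brighter.
Aperture: f/11 → f/8 → f/5.6.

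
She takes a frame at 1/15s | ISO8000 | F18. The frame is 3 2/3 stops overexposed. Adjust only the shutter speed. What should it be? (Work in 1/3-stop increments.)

1/200s

Overexposed by 3 2/3 stops → need 3 2/3 stops darker.
Shutter speed: 1/15 → 1/20 → 1/25 → 1/30 → 1/40 → 1/50 → 1/60 → 1/80 → 1/100 → 1/125 → 1/160 → 1/200.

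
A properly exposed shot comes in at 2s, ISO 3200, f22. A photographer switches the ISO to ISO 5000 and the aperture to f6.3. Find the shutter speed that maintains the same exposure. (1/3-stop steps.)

ISO: 3200 → 4000 → 5000 — 2/3 stop raised (brighter).
Aperture: f/22 → f/20 → f/18 → f/16 → f/14 → f/13 → f/11 → f/10 → f/9 → f/8 → f/7.1 → f/6.3 — 3 2/3 stops larger aperture (brighter).
Net change so far: 4 1/3 stops brighter. Offset with the shutter speed: 2 → 1.6 → 1.3 → 1 → 0.8 → 0.6 → 0.5 → 0.4 → 0.3 → 1/4 → 1/5 → 1/6 → 1/8 → 1/10.

1/10s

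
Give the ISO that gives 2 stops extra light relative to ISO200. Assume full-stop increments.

ISO 800

ISO: 200 → 400 → 800 — 2 stops raised (brighter).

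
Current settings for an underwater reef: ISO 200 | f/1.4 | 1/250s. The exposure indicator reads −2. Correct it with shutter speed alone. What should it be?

Underexposed by 2 stops → need 2 stops brighter.
Shutter speed: 1/250 → 1/125 → 1/60.

1/60s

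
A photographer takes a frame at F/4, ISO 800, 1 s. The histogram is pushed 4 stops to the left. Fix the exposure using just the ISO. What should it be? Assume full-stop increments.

Underexposed by 4 stops → need 4 stops brighter.
ISO: 800 → 1600 → 3200 → 6400 → 12800.

ISO 12800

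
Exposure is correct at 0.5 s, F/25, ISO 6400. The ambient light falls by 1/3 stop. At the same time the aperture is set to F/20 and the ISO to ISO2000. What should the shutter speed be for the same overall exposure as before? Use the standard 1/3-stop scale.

Scene light: 1/3 stop darker.
Aperture: f/25 → f/22 → f/20 — 2/3 stop opened up (brighter).
ISO: 6400 → 5000 → 4000 → 3200 → 2500 → 2000 — 1 2/3 stops dropped (darker).
Net so far: 1 1/3 stops darker. Shutter speed: 0.5 → 0.6 → 0.8 → 1 → 1.3.

1.3 s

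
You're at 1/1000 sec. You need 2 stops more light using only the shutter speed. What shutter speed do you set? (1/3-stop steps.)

1/250s

Shutter speed: 1/1000 → 1/800 → 1/640 → 1/500 → 1/400 → 1/320 → 1/250 — 2 stops slower (brighter).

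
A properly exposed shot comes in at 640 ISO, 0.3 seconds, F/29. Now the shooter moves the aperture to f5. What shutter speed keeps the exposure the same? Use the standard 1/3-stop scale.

1/100s

Aperture: f/29 → f/25 → f/22 → f/20 → f/18 → f/16 → f/14 → f/13 → f/11 → f/10 → f/9 → f/8 → f/7.1 → f/6.3 → f/5.6 → f/5 — 5 stops larger aperture (brighter).
Need 5 stops darker from the shutter speed: 0.3 → 1/4 → 1/5 → 1/6 → 1/8 → 1/10 → 1/13 → 1/15 → 1/20 → 1/25 → 1/30 → 1/40 → 1/50 → 1/60 → 1/80 → 1/100.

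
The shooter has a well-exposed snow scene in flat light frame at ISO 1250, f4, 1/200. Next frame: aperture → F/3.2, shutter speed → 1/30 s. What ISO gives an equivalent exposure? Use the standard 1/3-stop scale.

Aperture: f/4 → f/3.5 → f/3.2 — 2/3 stop opened up (brighter).
Shutter speed: 1/200 → 1/160 → 1/125 → 1/100 → 1/80 → 1/60 → 1/50 → 1/40 → 1/30 — 2 2/3 stops slower (brighter).
Net change so far: 3 1/3 stops brighter. Offset with the ISO: 1250 → 1000 → 800 → 640 → 500 → 400 → 320 → 250 → 200 → 160 → 125.

ISO 125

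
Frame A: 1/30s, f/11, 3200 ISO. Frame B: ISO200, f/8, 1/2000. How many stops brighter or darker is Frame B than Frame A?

Aperture: f/11 → f/8 — 1 stop opened up (brighter).
Shutter speed: 1/30 → 1/60 → 1/125 → 1/250 → 1/500 → 1/1000 → 1/2000 — 6 stops faster (darker).
ISO: 3200 → 1600 → 800 → 400 → 200 — 4 stops dropped (darker).
Net: +1 −6 −4 = −9 stops.

9 stops darker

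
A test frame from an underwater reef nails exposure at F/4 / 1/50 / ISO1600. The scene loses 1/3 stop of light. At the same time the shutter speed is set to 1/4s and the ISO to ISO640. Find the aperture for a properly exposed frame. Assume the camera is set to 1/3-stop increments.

f/8

Scene light: 1/3 stop darker.
Shutter speed: 1/50 → 1/40 → 1/30 → 1/25 → 1/20 → 1/15 → 1/13 → 1/10 → 1/8 → 1/6 → 1/5 → 1/4 — 3 2/3 stops longer (brighter).
ISO: 1600 → 1250 → 1000 → 800 → 640 — 1 1/3 stops lower (darker).
Net so far: 2 stops brighter. Aperture: f/4 → f/4.5 → f/5 → f/5.6 → f/6.3 → f/7.1 → f/8.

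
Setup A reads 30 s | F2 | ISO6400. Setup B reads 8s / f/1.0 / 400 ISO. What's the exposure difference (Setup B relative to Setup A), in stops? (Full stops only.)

4 stops darker

Aperture: f/2 → f/1.4 → f/1.0 — 2 stops opened up (brighter).
Shutter speed: 30 → 15 → 8 — 2 stops shorter (darker).
ISO: 6400 → 3200 → 1600 → 800 → 400 — 4 stops lower (darker).
Net: +2 −2 −4 = −4 stops.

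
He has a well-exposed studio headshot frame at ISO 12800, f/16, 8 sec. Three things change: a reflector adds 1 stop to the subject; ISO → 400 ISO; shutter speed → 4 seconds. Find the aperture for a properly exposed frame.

Scene light: 1 stop brighter.
ISO: 12800 → 6400 → 3200 → 1600 → 800 → 400 — 5 stops lower (darker).
Shutter speed: 8 → 4 — 1 stop faster (darker).
Net so far: 5 stops darker. Aperture: f/16 → f/11 → f/8 → f/5.6 → f/4 → f/2.8.

f/2.8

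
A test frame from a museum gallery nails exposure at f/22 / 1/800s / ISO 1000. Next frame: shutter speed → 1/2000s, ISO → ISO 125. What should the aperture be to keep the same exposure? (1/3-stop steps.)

f/5

Shutter speed: 1/800 → 1/1000 → 1/1250 → 1/1600 → 1/2000 — 1 1/3 stops shorter (darker).
ISO: 1000 → 800 → 640 → 500 → 400 → 320 → 250 → 200 → 160 → 125 — 3 stops lower (darker).
Net change so far: 4 1/3 stops darker. Offset with the aperture: f/22 → f/20 → f/18 → f/16 → f/14 → f/13 → f/11 → f/10 → f/9 → f/8 → f/7.1 → f/6.3 → f/5.6 → f/5.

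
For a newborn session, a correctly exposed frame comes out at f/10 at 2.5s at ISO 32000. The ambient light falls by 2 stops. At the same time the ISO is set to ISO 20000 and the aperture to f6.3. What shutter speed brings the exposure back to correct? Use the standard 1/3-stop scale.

6 s

Scene light: 2 stops darker.
ISO: 32000 → 25600 → 20000 — 2/3 stop lower (darker).
Aperture: f/10 → f/9 → f/8 → f/7.1 → f/6.3 — 1 1/3 stops wider (brighter).
Net so far: 1 1/3 stops darker. Shutter speed: 2.5 → 3.2 → 4 → 5 → 6.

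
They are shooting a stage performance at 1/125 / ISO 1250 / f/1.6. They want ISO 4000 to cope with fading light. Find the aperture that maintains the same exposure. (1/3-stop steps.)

f/2.8

ISO: 1250 → 1600 → 2000 → 2500 → 3200 → 4000 — 1 2/3 stops higher (brighter).
Need 1 2/3 stops darker from the aperture: f/1.6 → f/1.8 → f/2 → f/2.2 → f/2.5 → f/2.8.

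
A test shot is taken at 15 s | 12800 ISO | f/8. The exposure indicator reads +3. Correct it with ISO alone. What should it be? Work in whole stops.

Overexposed by 3 stops → need 3 stops darker.
ISO: 12800 → 6400 → 3200 → 1600.

ISO 1600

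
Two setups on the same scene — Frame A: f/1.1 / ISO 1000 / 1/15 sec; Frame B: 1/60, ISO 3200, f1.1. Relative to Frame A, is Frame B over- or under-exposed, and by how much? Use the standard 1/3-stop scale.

Aperture: unchanged.
Shutter speed: 1/15 → 1/20 → 1/25 → 1/30 → 1/40 → 1/50 → 1/60 — 2 stops shorter (darker).
ISO: 1000 → 1250 → 1600 → 2000 → 2500 → 3200 — 1 2/3 stops raised (brighter).
Net: −2 +1 2/3 = −1/3 stops.

1/3 stop darker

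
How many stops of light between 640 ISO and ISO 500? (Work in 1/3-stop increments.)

1/3 stop

640 → 500 — count the steps: 1 third-stops = 1/3 stop.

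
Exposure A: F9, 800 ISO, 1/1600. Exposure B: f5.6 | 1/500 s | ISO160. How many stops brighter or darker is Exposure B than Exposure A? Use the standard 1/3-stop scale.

Aperture: f/9 → f/8 → f/7.1 → f/6.3 → f/5.6 — 1 1/3 stops larger aperture (brighter).
Shutter speed: 1/1600 → 1/1250 → 1/1000 → 1/800 → 1/640 → 1/500 — 1 2/3 stops longer (brighter).
ISO: 800 → 640 → 500 → 400 → 320 → 250 → 200 → 160 — 2 1/3 stops lower (darker).
Net: +1 1/3 +1 2/3 −2 1/3 = +2/3 stops.

2/3 stop brighter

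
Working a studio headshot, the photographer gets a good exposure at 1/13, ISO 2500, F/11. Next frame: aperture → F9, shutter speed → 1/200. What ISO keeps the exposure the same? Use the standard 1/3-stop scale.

ISO 25600

Aperture: f/11 → f/10 → f/9 — 2/3 stop opened up (brighter).
Shutter speed: 1/13 → 1/15 → 1/20 → 1/25 → 1/30 → 1/40 → 1/50 → 1/60 → 1/80 → 1/100 → 1/125 → 1/160 → 1/200 — 4 stops faster (darker).
Net change so far: 3 1/3 stops darker. Offset with the ISO: 2500 → 3200 → 4000 → 5000 → 6400 → 8000 → 10000 → 12800 → 16000 → 20000 → 25600.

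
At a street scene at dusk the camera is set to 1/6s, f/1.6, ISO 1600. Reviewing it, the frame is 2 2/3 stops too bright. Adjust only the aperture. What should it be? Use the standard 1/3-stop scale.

f/4

Overexposed by 2 2/3 stops → need 2 2/3 stops darker.
Aperture: f/1.6 → f/1.8 → f/2 → f/2.2 → f/2.5 → f/2.8 → f/3.2 → f/3.5 → f/4.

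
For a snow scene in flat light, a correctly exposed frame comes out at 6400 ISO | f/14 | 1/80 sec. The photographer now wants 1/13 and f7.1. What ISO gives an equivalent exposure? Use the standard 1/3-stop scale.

ISO 250

Shutter speed: 1/80 → 1/60 → 1/50 → 1/40 → 1/30 → 1/25 → 1/20 → 1/15 → 1/13 — 2 2/3 stops longer (brighter).
Aperture: f/14 → f/13 → f/11 → f/10 → f/9 → f/8 → f/7.1 — 2 stops wider (brighter).
Net change so far: 4 2/3 stops brighter. Offset with the ISO: 6400 → 5000 → 4000 → 3200 → 2500 → 2000 → 1600 → 1250 → 1000 → 800 → 640 → 500 → 400 → 320 → 250.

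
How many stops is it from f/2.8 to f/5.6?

f/2.8 → f/4 → f/5.6 — count the steps: 2 stops.

2 stops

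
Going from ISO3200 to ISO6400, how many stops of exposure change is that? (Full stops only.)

3200 → 6400 — count the steps: 1 stop.

1 stop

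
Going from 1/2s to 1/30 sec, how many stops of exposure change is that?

1/2 → 1/4 → 1/8 → 1/15 → 1/30 — count the steps: 4 stops.

4 stops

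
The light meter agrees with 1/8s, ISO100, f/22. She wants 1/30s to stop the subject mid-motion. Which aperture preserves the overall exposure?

Shutter speed: 1/8 → 1/15 → 1/30 — 2 stops faster (darker).
Need 2 stops brighter from the aperture: f/22 → f/16 → f/11.

f/11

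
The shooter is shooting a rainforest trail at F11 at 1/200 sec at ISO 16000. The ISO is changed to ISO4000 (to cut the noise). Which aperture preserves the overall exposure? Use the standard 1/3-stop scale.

ISO: 16000 → 12800 → 10000 → 8000 → 6400 → 5000 → 4000 — 2 stops dropped (darker).
Need 2 stops brighter from the aperture: f/11 → f/10 → f/9 → f/8 → f/7.1 → f/6.3 → f/5.6.

f/5.6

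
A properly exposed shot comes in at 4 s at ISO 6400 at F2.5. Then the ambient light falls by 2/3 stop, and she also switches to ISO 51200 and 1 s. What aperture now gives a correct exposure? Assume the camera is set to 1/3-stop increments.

f/2.8

Scene light: 2/3 stop darker.
ISO: 6400 → 8000 → 10000 → 12800 → 16000 → 20000 → 25600 → 32000 → 40000 → 51200 — 3 stops raised (brighter).
Shutter speed: 4 → 3.2 → 2.5 → 2 → 1.6 → 1.3 → 1 — 2 stops faster (darker).
Net so far: 1/3 stop brighter. Aperture: f/2.5 → f/2.8.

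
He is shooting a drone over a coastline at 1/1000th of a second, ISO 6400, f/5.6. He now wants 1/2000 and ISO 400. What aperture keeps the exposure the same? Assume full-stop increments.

f/1.0

Shutter speed: 1/1000 → 1/2000 — 1 stop shorter (darker).
ISO: 6400 → 3200 → 1600 → 800 → 400 — 4 stops dropped (darker).
Net change so far: 5 stops darker. Offset with the aperture: f/5.6 → f/4 → f/2.8 → f/2 → f/1.4 → f/1.0.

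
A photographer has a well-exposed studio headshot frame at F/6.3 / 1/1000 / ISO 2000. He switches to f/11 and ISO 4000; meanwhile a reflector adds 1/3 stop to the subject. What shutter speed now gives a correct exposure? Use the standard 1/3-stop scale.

Scene light: 1/3 stop brighter.
Aperture: f/6.3 → f/7.1 → f/8 → f/9 → f/10 → f/11 — 1 2/3 stops stopped down (darker).
ISO: 2000 → 2500 → 3200 → 4000 — 1 stop higher (brighter).
Net so far: 1/3 stop darker. Shutter speed: 1/1000 → 1/800.

1/800s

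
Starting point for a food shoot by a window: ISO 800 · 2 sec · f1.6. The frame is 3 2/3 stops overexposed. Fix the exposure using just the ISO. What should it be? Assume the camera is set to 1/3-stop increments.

ISO 64

Overexposed by 3 2/3 stops → need 3 2/3 stops darker.
ISO: 800 → 640 → 500 → 400 → 320 → 250 → 200 → 160 → 125 → 100 → 80 → 64.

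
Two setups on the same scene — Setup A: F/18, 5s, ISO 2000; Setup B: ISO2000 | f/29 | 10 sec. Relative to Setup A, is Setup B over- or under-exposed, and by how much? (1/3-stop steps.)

Aperture: f/18 → f/20 → f/22 → f/25 → f/29 — 1 1/3 stops smaller aperture (darker).
Shutter speed: 5 → 6 → 8 → 10 — 1 stop longer (brighter).
ISO: unchanged.
Net: −1 1/3 +1 = −1/3 stops.

1/3 stop darker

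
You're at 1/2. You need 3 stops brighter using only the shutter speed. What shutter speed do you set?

Shutter speed: 1/2 → 1 → 2 → 4 — 3 stops longer (brighter).

4 s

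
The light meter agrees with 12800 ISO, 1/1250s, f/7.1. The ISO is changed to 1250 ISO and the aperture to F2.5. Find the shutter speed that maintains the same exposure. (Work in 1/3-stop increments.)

1/1000s

ISO: 12800 → 10000 → 8000 → 6400 → 5000 → 4000 → 3200 → 2500 → 2000 → 1600 → 1250 — 3 1/3 stops lower (darker).
Aperture: f/7.1 → f/6.3 → f/5.6 → f/5 → f/4.5 → f/4 → f/3.5 → f/3.2 → f/2.8 → f/2.5 — 3 stops wider (brighter).
Net change so far: 1/3 stop darker. Offset with the shutter speed: 1/1250 → 1/1000.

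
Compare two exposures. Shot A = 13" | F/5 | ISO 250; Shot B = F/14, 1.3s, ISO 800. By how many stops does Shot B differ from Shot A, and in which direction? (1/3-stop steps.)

4 2/3 stops darker

Aperture: f/5 → f/5.6 → f/6.3 → f/7.1 → f/8 → f/9 → f/10 → f/11 → f/13 → f/14 — 3 stops narrower (darker).
Shutter speed: 13 → 10 → 8 → 6 → 5 → 4 → 3.2 → 2.5 → 2 → 1.6 → 1.3 — 3 1/3 stops shorter (darker).
ISO: 250 → 320 → 400 → 500 → 640 → 800 — 1 2/3 stops raised (brighter).
Net: −3 −3 1/3 +1 2/3 = −4 2/3 stops.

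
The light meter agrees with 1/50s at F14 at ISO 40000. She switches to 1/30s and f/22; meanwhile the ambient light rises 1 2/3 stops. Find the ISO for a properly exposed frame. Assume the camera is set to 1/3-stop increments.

ISO 20000

Scene light: 1 2/3 stops brighter.
Shutter speed: 1/50 → 1/40 → 1/30 — 2/3 stop slower (brighter).
Aperture: f/14 → f/16 → f/18 → f/20 → f/22 — 1 1/3 stops narrower (darker).
Net so far: 1 stop brighter. ISO: 40000 → 32000 → 25600 → 20000.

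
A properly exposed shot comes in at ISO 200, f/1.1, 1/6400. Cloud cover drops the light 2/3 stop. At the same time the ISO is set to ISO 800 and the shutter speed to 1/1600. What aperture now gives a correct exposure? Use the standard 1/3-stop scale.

f/3.5

Scene light: 2/3 stop darker.
ISO: 200 → 250 → 320 → 400 → 500 → 640 → 800 — 2 stops raised (brighter).
Shutter speed: 1/6400 → 1/5000 → 1/4000 → 1/3200 → 1/2500 → 1/2000 → 1/1600 — 2 stops slower (brighter).
Net so far: 3 1/3 stops brighter. Aperture: f/1.1 → f/1.2 → f/1.4 → f/1.6 → f/1.8 → f/2 → f/2.2 → f/2.5 → f/2.8 → f/3.2 → f/3.5.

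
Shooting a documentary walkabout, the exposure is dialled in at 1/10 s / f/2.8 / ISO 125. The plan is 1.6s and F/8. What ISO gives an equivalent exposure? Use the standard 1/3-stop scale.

ISO 64

Shutter speed: 1/10 → 1/8 → 1/6 → 1/5 → 1/4 → 0.3 → 0.4 → 0.5 → 0.6 → 0.8 → 1 → 1.3 → 1.6 — 4 stops longer (brighter).
Aperture: f/2.8 → f/3.2 → f/3.5 → f/4 → f/4.5 → f/5 → f/5.6 → f/6.3 → f/7.1 → f/8 — 3 stops smaller aperture (darker).
Net change so far: 1 stop brighter. Offset with the ISO: 125 → 100 → 80 → 64.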